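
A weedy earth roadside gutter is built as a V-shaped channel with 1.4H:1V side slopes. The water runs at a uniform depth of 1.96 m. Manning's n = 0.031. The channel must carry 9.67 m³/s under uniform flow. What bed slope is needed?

S = 0.0042

For a triangular section with side slope z = 1.4: A = zy² = 1.4×1.96² = 5.378 m²; P = 2y√(1+z²) = 2×1.96×1.72 = 6.744 m.
Hydraulic radius R = A/P = 5.378/6.744 = 0.7975 m.
From Manning's equation, S = [nQ / (1 A R^(2/3))]² = [0.031 × 9.67 / (1 × 5.378 × 0.7975^(2/3))]² = 0.0042.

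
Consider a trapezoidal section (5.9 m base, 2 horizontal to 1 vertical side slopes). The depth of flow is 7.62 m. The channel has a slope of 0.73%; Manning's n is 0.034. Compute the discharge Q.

Q = 1030 m³/s

With bottom width b = 5.9 m and side slope z = 2: A = (b + zy)y = (5.9 + 2×7.62)×7.62 = 161.1 m²; P = b + 2y√(1+z²) = 5.9 + 2×7.62×2.236 = 39.98 m.
Hydraulic radius R = A/P = 161.1/39.98 = 4.029 m.
Manning's equation: Q = (1/n) A R^(2/3) S^(1/2) = (1/0.034) × 161.1 × 4.029^(2/3) × 0.0073^(1/2) = 1030 m³/s.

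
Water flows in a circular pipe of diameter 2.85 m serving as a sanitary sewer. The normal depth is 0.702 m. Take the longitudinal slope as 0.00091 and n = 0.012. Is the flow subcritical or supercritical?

subcritical

For a circular section of diameter D = 2.85 m at depth y = 0.702 m, the central angle is θ = 2 arccos(1 − 2y/D) = 2.077 rad. Then A = (D²/8)(θ − sin θ) = 1.221 m² and P = Dθ/2 = 2.96 m.
Hydraulic radius R = A/P = 1.221/2.96 = 0.4126 m.
V = (1/n) R^(2/3) √S = (1/0.012) × 0.4126^(2/3) × √0.00091 = 1.393 m/s. Hydraulic depth D_h = A/T = 1.221/2.456 = 0.4973 m.
Froude number Fr = V/√(g·D_h) = 1.393/√(9.81×0.4973) = 0.631, which is less than 1, so the flow is subcritical.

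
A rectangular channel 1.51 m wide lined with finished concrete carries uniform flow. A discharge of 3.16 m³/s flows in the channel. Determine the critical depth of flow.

y_c = 0.764 m

For a rectangular channel, critical depth y_c = (q²/g)^(1/3) where q = Q/b = 3.16/1.51 = 2.093 m²/s.
So y_c = (2.093²/9.81)^(1/3) = 0.764 m.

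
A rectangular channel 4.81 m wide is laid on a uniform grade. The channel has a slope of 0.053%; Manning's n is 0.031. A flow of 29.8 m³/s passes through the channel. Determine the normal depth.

Manning's equation rearranged: A R^(2/3) = nQ / (1·√S) = 0.031 × 29.8 / (√0.00053) = 40.13.
At y = 4.53 m: A R^(2/3) = 29.45 — low.
At y = 7.38 m: A R^(2/3) = 52.8 — high.
At y = 5.85 m: A R^(2/3) = 40.15 — close enough.

y_n = 5.85 m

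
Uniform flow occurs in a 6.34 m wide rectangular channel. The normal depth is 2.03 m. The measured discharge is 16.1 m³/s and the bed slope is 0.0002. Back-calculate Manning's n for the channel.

Flow area A = b·y = 6.34 × 2.03 = 12.87 m². Wetted perimeter P = b + 2y = 6.34 + 2×2.03 = 10.4 m.
Hydraulic radius R = A/P = 12.87/10.4 = 1.238 m.
Rearranging Manning's equation: n = (1/Q) A R^(2/3) S^(1/2) = (1/16.1) × 12.87 × 1.238^(2/3) × √0.0002 = 0.013.

n = 0.013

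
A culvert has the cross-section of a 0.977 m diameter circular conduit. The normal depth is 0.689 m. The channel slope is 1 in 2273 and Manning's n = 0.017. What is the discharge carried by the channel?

For a circular section of diameter D = 0.977 m at depth y = 0.689 m, the central angle is θ = 2 arccos(1 − 2y/D) = 3.987 rad. Then A = (D²/8)(θ − sin θ) = 0.5651 m² and P = Dθ/2 = 1.948 m.
Hydraulic radius R = A/P = 0.5651/1.948 = 0.2901 m.
Manning's equation: Q = (1/n) A R^(2/3) S^(1/2) = (1/0.017) × 0.5651 × 0.2901^(2/3) × 0.0004399^(1/2) = 0.306 m³/s.

Q = 0.306 m³/s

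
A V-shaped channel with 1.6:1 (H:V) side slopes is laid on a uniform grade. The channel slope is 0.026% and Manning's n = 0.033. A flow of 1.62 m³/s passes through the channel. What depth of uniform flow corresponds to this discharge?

y_n = 1.63 m

Manning's equation rearranged: A R^(2/3) = nQ / (1·√S) = 0.033 × 1.62 / (√0.00026) = 3.315.
Try y = 1.33 m: A R^(2/3) = 1.932 — short.
Try y = 1.63 m: A R^(2/3) = 3.323 — close enough.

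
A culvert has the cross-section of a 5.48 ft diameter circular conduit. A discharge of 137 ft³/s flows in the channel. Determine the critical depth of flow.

At critical depth, Q² T / (g A³) = 1, i.e. A³/T = Q²/g = 137²/32.2 = 582.9.
At y = 3.89 ft: A³/T = 1154 — too large.
At y = 2.54 ft: A³/T = 224 — too small.
At y = 3.26 ft: A³/T = 581.4 — close enough.

y_c = 3.26 ft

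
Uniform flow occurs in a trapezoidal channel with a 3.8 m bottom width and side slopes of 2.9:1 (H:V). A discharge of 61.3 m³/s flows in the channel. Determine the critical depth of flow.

y_c = 1.91 m

At critical depth, Q² T / (g A³) = 1, i.e. A³/T = Q²/g = 61.3²/9.81 = 383.
At y = 1.5 m: A³/T = 146.2 — too small.
At y = 1.91 m: A³/T = 381.5 — matches.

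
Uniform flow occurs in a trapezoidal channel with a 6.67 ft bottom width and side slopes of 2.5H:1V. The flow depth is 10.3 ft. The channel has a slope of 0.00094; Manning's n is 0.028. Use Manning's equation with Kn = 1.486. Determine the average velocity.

V = 4.99 ft/s

With bottom width b = 6.67 ft and side slope z = 2.5: A = (b + zy)y = (6.67 + 2.5×10.3)×10.3 = 333.9 ft²; P = b + 2y√(1+z²) = 6.67 + 2×10.3×2.693 = 62.14 ft.
Hydraulic radius R = A/P = 333.9/62.14 = 5.374 ft.
From Manning's equation, V = (1.486/n) R^(2/3) S^(1/2) = (1.486/0.028) × 5.374^(2/3) × 0.00094^(1/2) = 4.99 ft/s.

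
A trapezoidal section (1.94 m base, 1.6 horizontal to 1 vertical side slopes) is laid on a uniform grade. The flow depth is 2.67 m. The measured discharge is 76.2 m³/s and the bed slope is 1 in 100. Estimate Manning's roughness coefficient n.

n = 0.027

With bottom width b = 1.94 m and side slope z = 1.6: A = (b + zy)y = (1.94 + 1.6×2.67)×2.67 = 16.59 m²; P = b + 2y√(1+z²) = 1.94 + 2×2.67×1.887 = 12.02 m.
Hydraulic radius R = A/P = 16.59/12.02 = 1.38 m.
Rearranging Manning's equation: n = (1/Q) A R^(2/3) S^(1/2) = (1/76.2) × 16.59 × 1.38^(2/3) × √0.01 = 0.027.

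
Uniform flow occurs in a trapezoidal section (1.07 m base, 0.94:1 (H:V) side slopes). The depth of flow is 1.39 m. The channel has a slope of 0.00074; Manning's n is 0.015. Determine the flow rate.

Q = 4.62 m³/s

With bottom width b = 1.07 m and side slope z = 0.94: A = (b + zy)y = (1.07 + 0.94×1.39)×1.39 = 3.303 m²; P = b + 2y√(1+z²) = 1.07 + 2×1.39×1.372 = 4.885 m.
Hydraulic radius R = A/P = 3.303/4.885 = 0.6762 m.
Manning's equation: Q = (1/n) A R^(2/3) S^(1/2) = (1/0.015) × 3.303 × 0.6762^(2/3) × 0.00074^(1/2) = 4.62 m³/s.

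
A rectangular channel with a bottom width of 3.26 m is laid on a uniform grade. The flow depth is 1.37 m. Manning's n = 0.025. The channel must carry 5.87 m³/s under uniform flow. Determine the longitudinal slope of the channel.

S = 0.0016

Flow area A = b·y = 3.26 × 1.37 = 4.466 m². Wetted perimeter P = b + 2y = 3.26 + 2×1.37 = 6 m.
Hydraulic radius R = A/P = 4.466/6 = 0.7444 m.
From Manning's equation, S = [nQ / (1 A R^(2/3))]² = [0.025 × 5.87 / (1 × 4.466 × 0.7444^(2/3))]² = 0.0016.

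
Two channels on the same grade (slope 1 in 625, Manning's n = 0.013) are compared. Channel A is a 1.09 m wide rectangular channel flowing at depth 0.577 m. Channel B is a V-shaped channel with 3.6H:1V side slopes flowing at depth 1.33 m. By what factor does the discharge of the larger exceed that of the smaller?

Channel A: Flow area A = b·y = 1.09 × 0.577 = 0.6289 m². Wetted perimeter P = b + 2y = 1.09 + 2×0.577 = 2.244 m. Hydraulic radius R = A/P = 0.6289/2.244 = 0.2803 m. Q_A = (1/0.013)·0.6289·0.2803^(2/3)·√0.0016 = 0.8288 m³/s.
Channel B: For a triangular section with side slope z = 3.6: A = zy² = 3.6×1.33² = 6.368 m²; P = 2y√(1+z²) = 2×1.33×3.736 = 9.939 m. Hydraulic radius R = A/P = 6.368/9.939 = 0.6407 m. Q_B = (1/0.013)·6.368·0.6407^(2/3)·√0.0016 = 14.56 m³/s.
The larger discharge is 14.56 m³/s and the smaller is 0.8288 m³/s; the ratio is 17.6.

17.6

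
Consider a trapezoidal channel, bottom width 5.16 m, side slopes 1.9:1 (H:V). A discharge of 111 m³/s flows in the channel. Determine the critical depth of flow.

y_c = 2.63 m

At critical depth, Q² T / (g A³) = 1, i.e. A³/T = Q²/g = 111²/9.81 = 1256.
Trying y = 2.24 m: A³/T = 686.3 — short.
Trying y = 2.63 m: A³/T = 1258 — matches.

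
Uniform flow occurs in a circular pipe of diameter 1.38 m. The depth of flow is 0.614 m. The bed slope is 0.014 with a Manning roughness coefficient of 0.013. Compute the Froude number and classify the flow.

supercritical

For a circular section of diameter D = 1.38 m at depth y = 0.614 m, the central angle is θ = 2 arccos(1 − 2y/D) = 2.921 rad. Then A = (D²/8)(θ − sin θ) = 0.6432 m² and P = Dθ/2 = 2.015 m.
Hydraulic radius R = A/P = 0.6432/2.015 = 0.3191 m.
V = (1/n) R^(2/3) √S = (1/0.013) × 0.3191^(2/3) × √0.014 = 4.251 m/s. Hydraulic depth D_h = A/T = 0.6432/1.372 = 0.4689 m.
Froude number Fr = V/√(g·D_h) = 4.251/√(9.81×0.4689) = 1.98, which is greater than 1, so the flow is supercritical.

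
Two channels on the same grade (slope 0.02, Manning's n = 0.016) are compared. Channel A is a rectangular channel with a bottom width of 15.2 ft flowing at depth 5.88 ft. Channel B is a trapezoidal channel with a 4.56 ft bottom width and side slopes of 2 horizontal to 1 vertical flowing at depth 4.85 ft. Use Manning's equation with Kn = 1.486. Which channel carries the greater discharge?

Channel A: Flow area A = b·y = 15.2 × 5.88 = 89.38 ft². Wetted perimeter P = b + 2y = 15.2 + 2×5.88 = 26.96 ft. Hydraulic radius R = A/P = 89.38/26.96 = 3.315 ft. Q_A = (1.486/0.016)·89.38·3.315^(2/3)·√0.02 = 2610 ft³/s.
Channel B: With bottom width b = 4.56 ft and side slope z = 2: A = (b + zy)y = (4.56 + 2×4.85)×4.85 = 69.16 ft²; P = b + 2y√(1+z²) = 4.56 + 2×4.85×2.236 = 26.25 ft. Hydraulic radius R = A/P = 69.16/26.25 = 2.635 ft. Q_B = (1.486/0.016)·69.16·2.635^(2/3)·√0.02 = 1733 ft³/s.
Q_A = 2610 ft³/s vs Q_B = 1733 ft³/s, so channel A carries more.

channel A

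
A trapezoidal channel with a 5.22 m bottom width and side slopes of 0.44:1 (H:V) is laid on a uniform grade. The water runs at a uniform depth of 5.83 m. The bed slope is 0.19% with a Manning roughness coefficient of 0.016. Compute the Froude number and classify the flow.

subcritical

With bottom width b = 5.22 m and side slope z = 0.44: A = (b + zy)y = (5.22 + 0.44×5.83)×5.83 = 45.39 m²; P = b + 2y√(1+z²) = 5.22 + 2×5.83×1.093 = 17.96 m.
Hydraulic radius R = A/P = 45.39/17.96 = 2.527 m.
V = (1/n) R^(2/3) √S = (1/0.016) × 2.527^(2/3) × √0.0019 = 5.055 m/s. Hydraulic depth D_h = A/T = 45.39/10.35 = 4.385 m.
Froude number Fr = V/√(g·D_h) = 5.055/√(9.81×4.385) = 0.771, which is less than 1, so the flow is subcritical.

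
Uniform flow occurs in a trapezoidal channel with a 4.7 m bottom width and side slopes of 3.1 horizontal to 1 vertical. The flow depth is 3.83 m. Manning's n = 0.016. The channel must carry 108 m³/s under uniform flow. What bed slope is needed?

With bottom width b = 4.7 m and side slope z = 3.1: A = (b + zy)y = (4.7 + 3.1×3.83)×3.83 = 63.47 m²; P = b + 2y√(1+z²) = 4.7 + 2×3.83×3.257 = 29.65 m.
Hydraulic radius R = A/P = 63.47/29.65 = 2.141 m.
From Manning's equation, S = [nQ / (1 A R^(2/3))]² = [0.016 × 108 / (1 × 63.47 × 2.141^(2/3))]² = 0.000269.

S = 0.000269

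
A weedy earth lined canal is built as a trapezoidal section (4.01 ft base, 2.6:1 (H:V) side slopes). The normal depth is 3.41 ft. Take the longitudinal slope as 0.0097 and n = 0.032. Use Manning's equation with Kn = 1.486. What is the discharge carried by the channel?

Q = 309 ft³/s

With bottom width b = 4.01 ft and side slope z = 2.6: A = (b + zy)y = (4.01 + 2.6×3.41)×3.41 = 43.91 ft²; P = b + 2y√(1+z²) = 4.01 + 2×3.41×2.786 = 23.01 ft.
Hydraulic radius R = A/P = 43.91/23.01 = 1.908 ft.
Manning's equation: Q = (1.486/n) A R^(2/3) S^(1/2) = (1.486/0.032) × 43.91 × 1.908^(2/3) × 0.0097^(1/2) = 309 ft³/s.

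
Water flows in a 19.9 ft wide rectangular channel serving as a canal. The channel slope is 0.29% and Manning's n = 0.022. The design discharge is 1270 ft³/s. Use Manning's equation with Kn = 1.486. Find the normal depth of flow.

Manning's equation rearranged: A R^(2/3) = nQ / (1.486·√S) = 0.022 × 1270 / (1.486 × √0.0029) = 349.1.
Try y = 8.81 ft: A R^(2/3) = 490 — too large.
Try y = 5.47 ft: A R^(2/3) = 252.3 — too small.
Try y = 6.88 ft: A R^(2/3) = 348.9 — close enough.

y_n = 6.88 ft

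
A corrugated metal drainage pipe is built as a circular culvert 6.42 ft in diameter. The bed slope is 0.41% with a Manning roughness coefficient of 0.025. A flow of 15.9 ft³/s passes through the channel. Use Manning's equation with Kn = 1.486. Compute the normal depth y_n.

Manning's equation rearranged: A R^(2/3) = nQ / (1.486·√S) = 0.025 × 15.9 / (1.486 × √0.0041) = 4.178.
Trying y = 0.92 ft: A R^(2/3) = 1.963 — short.
Trying y = 1.69 ft: A R^(2/3) = 6.731 — over.
Trying y = 1.33 ft: A R^(2/3) = 4.173 — close enough.

y_n = 1.33 ft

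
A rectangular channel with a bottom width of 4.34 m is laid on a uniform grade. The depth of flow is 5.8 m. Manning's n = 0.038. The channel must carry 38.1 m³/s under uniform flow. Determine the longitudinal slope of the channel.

Flow area A = b·y = 4.34 × 5.8 = 25.17 m². Wetted perimeter P = b + 2y = 4.34 + 2×5.8 = 15.94 m.
Hydraulic radius R = A/P = 25.17/15.94 = 1.579 m.
From Manning's equation, S = [nQ / (1 A R^(2/3))]² = [0.038 × 38.1 / (1 × 25.17 × 1.579^(2/3))]² = 0.0018.

S = 0.0018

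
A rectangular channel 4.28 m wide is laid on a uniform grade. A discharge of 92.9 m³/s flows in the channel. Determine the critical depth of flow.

For a rectangular channel, critical depth y_c = (q²/g)^(1/3) where q = Q/b = 92.9/4.28 = 21.71 m²/s.
So y_c = (21.71²/9.81)^(1/3) = 3.63 m.

y_c = 3.63 m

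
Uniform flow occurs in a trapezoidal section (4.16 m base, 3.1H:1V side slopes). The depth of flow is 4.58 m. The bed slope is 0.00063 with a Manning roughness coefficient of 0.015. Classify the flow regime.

With bottom width b = 4.16 m and side slope z = 3.1: A = (b + zy)y = (4.16 + 3.1×4.58)×4.58 = 84.08 m²; P = b + 2y√(1+z²) = 4.16 + 2×4.58×3.257 = 34 m.
Hydraulic radius R = A/P = 84.08/34 = 2.473 m.
V = (1/n) R^(2/3) √S = (1/0.015) × 2.473^(2/3) × √0.00063 = 3.06 m/s. Hydraulic depth D_h = A/T = 84.08/32.56 = 2.583 m.
Froude number Fr = V/√(g·D_h) = 3.06/√(9.81×2.583) = 0.608, which is less than 1, so the flow is subcritical.

subcritical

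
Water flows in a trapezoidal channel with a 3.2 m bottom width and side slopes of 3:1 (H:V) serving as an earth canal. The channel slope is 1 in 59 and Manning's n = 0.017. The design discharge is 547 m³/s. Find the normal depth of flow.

Manning's equation rearranged: A R^(2/3) = nQ / (1·√S) = 0.017 × 547 / (√0.01695) = 71.43.
Trying y = 4.25 m: A R^(2/3) = 116.5 — too large.
Trying y = 2.42 m: A R^(2/3) = 31.19 — too small.
Trying y = 3.46 m: A R^(2/3) = 71.4 — matches.

y_n = 3.46 m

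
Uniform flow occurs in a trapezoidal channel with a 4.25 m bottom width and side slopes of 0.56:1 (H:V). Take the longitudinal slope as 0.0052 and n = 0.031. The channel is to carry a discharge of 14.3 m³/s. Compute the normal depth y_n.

y_n = 1.32 m

Manning's equation rearranged: A R^(2/3) = nQ / (1·√S) = 0.031 × 14.3 / (√0.0052) = 6.147.
Try y = 1.55 m: A R^(2/3) = 8.021 — too large.
Try y = 1.32 m: A R^(2/3) = 6.162 — matches.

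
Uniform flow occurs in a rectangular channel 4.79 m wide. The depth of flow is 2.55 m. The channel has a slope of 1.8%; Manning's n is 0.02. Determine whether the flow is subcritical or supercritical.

supercritical

Flow area A = b·y = 4.79 × 2.55 = 12.21 m². Wetted perimeter P = b + 2y = 4.79 + 2×2.55 = 9.89 m.
Hydraulic radius R = A/P = 12.21/9.89 = 1.235 m.
V = (1/n) R^(2/3) √S = (1/0.02) × 1.235^(2/3) × √0.018 = 7.722 m/s. Hydraulic depth D_h = A/T = 12.21/4.79 = 2.55 m.
Froude number Fr = V/√(g·D_h) = 7.722/√(9.81×2.55) = 1.54, which is greater than 1, so the flow is supercritical.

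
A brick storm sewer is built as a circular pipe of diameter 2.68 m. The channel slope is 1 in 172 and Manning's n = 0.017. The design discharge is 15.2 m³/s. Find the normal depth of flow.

y_n = 1.79 m

Manning's equation rearranged: A R^(2/3) = nQ / (1·√S) = 0.017 × 15.2 / (√0.005814) = 3.389.
Trying y = 1.46 m: A R^(2/3) = 2.491 — low.
Trying y = 1.99 m: A R^(2/3) = 3.893 — high.
Trying y = 1.79 m: A R^(2/3) = 3.395 — close enough.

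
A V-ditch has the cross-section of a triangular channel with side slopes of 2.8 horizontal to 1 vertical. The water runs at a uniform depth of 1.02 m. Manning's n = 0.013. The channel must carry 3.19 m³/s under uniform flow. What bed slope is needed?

For a triangular section with side slope z = 2.8: A = zy² = 2.8×1.02² = 2.913 m²; P = 2y√(1+z²) = 2×1.02×2.973 = 6.065 m.
Hydraulic radius R = A/P = 2.913/6.065 = 0.4803 m.
From Manning's equation, S = [nQ / (1 A R^(2/3))]² = [0.013 × 3.19 / (1 × 2.913 × 0.4803^(2/3))]² = 0.000539.

S = 0.000539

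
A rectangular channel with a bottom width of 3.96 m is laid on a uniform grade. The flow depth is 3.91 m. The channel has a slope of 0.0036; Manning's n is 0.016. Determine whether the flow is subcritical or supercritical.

subcritical

Flow area A = b·y = 3.96 × 3.91 = 15.48 m². Wetted perimeter P = b + 2y = 3.96 + 2×3.91 = 11.78 m.
Hydraulic radius R = A/P = 15.48/11.78 = 1.314 m.
V = (1/n) R^(2/3) √S = (1/0.016) × 1.314^(2/3) × √0.0036 = 4.5 m/s. Hydraulic depth D_h = A/T = 15.48/3.96 = 3.91 m.
Froude number Fr = V/√(g·D_h) = 4.5/√(9.81×3.91) = 0.727, which is less than 1, so the flow is subcritical.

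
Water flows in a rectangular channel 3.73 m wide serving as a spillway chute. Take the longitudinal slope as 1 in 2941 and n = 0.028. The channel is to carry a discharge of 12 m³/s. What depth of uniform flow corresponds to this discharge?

Manning's equation rearranged: A R^(2/3) = nQ / (1·√S) = 0.028 × 12 / (√0.00034) = 18.22.
At y = 4.59 m: A R^(2/3) = 20.67 — over.
At y = 3.36 m: A R^(2/3) = 14.15 — short.
At y = 4.13 m: A R^(2/3) = 18.21 — ≈ 18.22.

y_n = 4.13 m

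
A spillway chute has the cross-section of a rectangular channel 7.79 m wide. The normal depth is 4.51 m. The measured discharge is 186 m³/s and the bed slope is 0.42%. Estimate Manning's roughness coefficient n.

n = 0.02

Flow area A = b·y = 7.79 × 4.51 = 35.13 m². Wetted perimeter P = b + 2y = 7.79 + 2×4.51 = 16.81 m.
Hydraulic radius R = A/P = 35.13/16.81 = 2.09 m.
Rearranging Manning's equation: n = (1/Q) A R^(2/3) S^(1/2) = (1/186) × 35.13 × 2.09^(2/3) × √0.0042 = 0.02.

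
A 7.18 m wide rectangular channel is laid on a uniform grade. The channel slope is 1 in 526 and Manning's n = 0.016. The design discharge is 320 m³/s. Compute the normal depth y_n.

y_n = 8.77 m

Manning's equation rearranged: A R^(2/3) = nQ / (1·√S) = 0.016 × 320 / (√0.001901) = 117.4.
At y = 10.3 m: A R^(2/3) = 142.1 — high.
At y = 6.35 m: A R^(2/3) = 79.29 — low.
At y = 8.77 m: A R^(2/3) = 117.4 — close enough.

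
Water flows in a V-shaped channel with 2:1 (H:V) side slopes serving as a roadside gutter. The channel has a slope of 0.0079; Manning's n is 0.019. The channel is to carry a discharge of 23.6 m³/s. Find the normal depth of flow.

y_n = 1.73 m

Manning's equation rearranged: A R^(2/3) = nQ / (1·√S) = 0.019 × 23.6 / (√0.0079) = 5.045.
At y = 1.41 m: A R^(2/3) = 2.924 — too small.
At y = 1.91 m: A R^(2/3) = 6.568 — too large.
At y = 1.73 m: A R^(2/3) = 5.045 — close enough.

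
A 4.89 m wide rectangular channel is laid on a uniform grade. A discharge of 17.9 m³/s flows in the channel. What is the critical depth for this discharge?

For a rectangular channel, critical depth y_c = (q²/g)^(1/3) where q = Q/b = 17.9/4.89 = 3.661 m²/s.
So y_c = (3.661²/9.81)^(1/3) = 1.11 m.

y_c = 1.11 m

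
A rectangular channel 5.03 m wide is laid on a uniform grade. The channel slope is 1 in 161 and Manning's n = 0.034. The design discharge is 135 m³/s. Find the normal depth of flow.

Manning's equation rearranged: A R^(2/3) = nQ / (1·√S) = 0.034 × 135 / (√0.006211) = 58.24.
At y = 8.29 m: A R^(2/3) = 64.63 — high.
At y = 6.38 m: A R^(2/3) = 47.56 — low.
At y = 7.58 m: A R^(2/3) = 58.25 — ≈ 58.24.

y_n = 7.58 m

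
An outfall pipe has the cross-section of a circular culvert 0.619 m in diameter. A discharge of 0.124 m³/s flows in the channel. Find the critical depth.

At critical depth, Q² T / (g A³) = 1, i.e. A³/T = Q²/g = 0.124²/9.81 = 0.001567.
At y = 0.174 m: A³/T = 0.0005994 — short.
At y = 0.28 m: A³/T = 0.003753 — over.
At y = 0.223 m: A³/T = 0.001566 — matches.

y_c = 0.223 m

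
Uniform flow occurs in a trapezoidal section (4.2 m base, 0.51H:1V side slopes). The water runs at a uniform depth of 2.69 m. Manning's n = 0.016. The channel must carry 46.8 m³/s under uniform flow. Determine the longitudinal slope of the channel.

S = 0.0015

With bottom width b = 4.2 m and side slope z = 0.51: A = (b + zy)y = (4.2 + 0.51×2.69)×2.69 = 14.99 m²; P = b + 2y√(1+z²) = 4.2 + 2×2.69×1.123 = 10.24 m.
Hydraulic radius R = A/P = 14.99/10.24 = 1.464 m.
From Manning's equation, S = [nQ / (1 A R^(2/3))]² = [0.016 × 46.8 / (1 × 14.99 × 1.464^(2/3))]² = 0.0015.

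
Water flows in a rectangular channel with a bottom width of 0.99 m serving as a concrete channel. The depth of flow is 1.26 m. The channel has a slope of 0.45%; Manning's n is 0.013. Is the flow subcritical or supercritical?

subcritical

Flow area A = b·y = 0.99 × 1.26 = 1.247 m². Wetted perimeter P = b + 2y = 0.99 + 2×1.26 = 3.51 m.
Hydraulic radius R = A/P = 1.247/3.51 = 0.3554 m.
V = (1/n) R^(2/3) √S = (1/0.013) × 0.3554^(2/3) × √0.0045 = 2.589 m/s. Hydraulic depth D_h = A/T = 1.247/0.99 = 1.26 m.
Froude number Fr = V/√(g·D_h) = 2.589/√(9.81×1.26) = 0.736, which is less than 1, so the flow is subcritical.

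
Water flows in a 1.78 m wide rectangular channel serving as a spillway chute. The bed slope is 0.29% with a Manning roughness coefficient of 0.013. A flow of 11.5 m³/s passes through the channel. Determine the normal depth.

y_n = 2.13 m

Manning's equation rearranged: A R^(2/3) = nQ / (1·√S) = 0.013 × 11.5 / (√0.0029) = 2.776.
Try y = 1.83 m: A R^(2/3) = 2.314 — short.
Try y = 2.64 m: A R^(2/3) = 3.582 — over.
Try y = 2.13 m: A R^(2/3) = 2.78 — matches.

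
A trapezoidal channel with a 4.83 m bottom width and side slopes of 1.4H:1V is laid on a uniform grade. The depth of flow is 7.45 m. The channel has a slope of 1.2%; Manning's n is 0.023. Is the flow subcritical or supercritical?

supercritical

With bottom width b = 4.83 m and side slope z = 1.4: A = (b + zy)y = (4.83 + 1.4×7.45)×7.45 = 113.7 m²; P = b + 2y√(1+z²) = 4.83 + 2×7.45×1.72 = 30.46 m.
Hydraulic radius R = A/P = 113.7/30.46 = 3.732 m.
V = (1/n) R^(2/3) √S = (1/0.023) × 3.732^(2/3) × √0.012 = 11.46 m/s. Hydraulic depth D_h = A/T = 113.7/25.69 = 4.425 m.
Froude number Fr = V/√(g·D_h) = 11.46/√(9.81×4.425) = 1.74, which is greater than 1, so the flow is supercritical.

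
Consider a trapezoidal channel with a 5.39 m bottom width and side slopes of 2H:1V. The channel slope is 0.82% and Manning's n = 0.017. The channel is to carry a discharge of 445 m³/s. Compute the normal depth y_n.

y_n = 3.8 m

Manning's equation rearranged: A R^(2/3) = nQ / (1·√S) = 0.017 × 445 / (√0.0082) = 83.54.
Try y = 2.79 m: A R^(2/3) = 43.82 — low.
Try y = 4.4 m: A R^(2/3) = 114.7 — high.
Try y = 3.8 m: A R^(2/3) = 83.63 — ≈ 83.54.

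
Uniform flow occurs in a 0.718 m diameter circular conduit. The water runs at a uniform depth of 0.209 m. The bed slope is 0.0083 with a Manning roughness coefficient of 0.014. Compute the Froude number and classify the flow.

supercritical

For a circular section of diameter D = 0.718 m at depth y = 0.209 m, the central angle is θ = 2 arccos(1 − 2y/D) = 2.279 rad. Then A = (D²/8)(θ − sin θ) = 0.09797 m² and P = Dθ/2 = 0.8183 m.
Hydraulic radius R = A/P = 0.09797/0.8183 = 0.1197 m.
V = (1/n) R^(2/3) √S = (1/0.014) × 0.1197^(2/3) × √0.0083 = 1.581 m/s. Hydraulic depth D_h = A/T = 0.09797/0.6523 = 0.1502 m.
Froude number Fr = V/√(g·D_h) = 1.581/√(9.81×0.1502) = 1.3, which is greater than 1, so the flow is supercritical.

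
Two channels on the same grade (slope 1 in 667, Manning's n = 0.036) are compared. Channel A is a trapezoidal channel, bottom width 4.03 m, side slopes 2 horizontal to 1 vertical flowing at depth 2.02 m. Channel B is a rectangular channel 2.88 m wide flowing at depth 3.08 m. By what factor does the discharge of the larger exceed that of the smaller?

2.16

Channel A: With bottom width b = 4.03 m and side slope z = 2: A = (b + zy)y = (4.03 + 2×2.02)×2.02 = 16.3 m²; P = b + 2y√(1+z²) = 4.03 + 2×2.02×2.236 = 13.06 m. Hydraulic radius R = A/P = 16.3/13.06 = 1.248 m. Q_A = (1/0.036)·16.3·1.248^(2/3)·√0.001499 = 20.32 m³/s.
Channel B: Flow area A = b·y = 2.88 × 3.08 = 8.87 m². Wetted perimeter P = b + 2y = 2.88 + 2×3.08 = 9.04 m. Hydraulic radius R = A/P = 8.87/9.04 = 0.9812 m. Q_B = (1/0.036)·8.87·0.9812^(2/3)·√0.001499 = 9.421 m³/s.
The larger discharge is 20.32 m³/s and the smaller is 9.421 m³/s; the ratio is 2.16.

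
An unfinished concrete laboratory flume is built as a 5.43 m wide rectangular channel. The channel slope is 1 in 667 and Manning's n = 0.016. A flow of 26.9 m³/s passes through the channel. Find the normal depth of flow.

Manning's equation rearranged: A R^(2/3) = nQ / (1·√S) = 0.016 × 26.9 / (√0.001499) = 11.12.
At y = 2.41 m: A R^(2/3) = 15.4 — high.
At y = 1.52 m: A R^(2/3) = 8.112 — low.
At y = 1.9 m: A R^(2/3) = 11.11 — matches.

y_n = 1.9 m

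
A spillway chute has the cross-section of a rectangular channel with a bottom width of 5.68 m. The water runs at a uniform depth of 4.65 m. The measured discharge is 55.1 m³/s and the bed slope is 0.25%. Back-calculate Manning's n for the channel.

n = 0.035

Flow area A = b·y = 5.68 × 4.65 = 26.41 m². Wetted perimeter P = b + 2y = 5.68 + 2×4.65 = 14.98 m.
Hydraulic radius R = A/P = 26.41/14.98 = 1.763 m.
Rearranging Manning's equation: n = (1/Q) A R^(2/3) S^(1/2) = (1/55.1) × 26.41 × 1.763^(2/3) × √0.0025 = 0.035.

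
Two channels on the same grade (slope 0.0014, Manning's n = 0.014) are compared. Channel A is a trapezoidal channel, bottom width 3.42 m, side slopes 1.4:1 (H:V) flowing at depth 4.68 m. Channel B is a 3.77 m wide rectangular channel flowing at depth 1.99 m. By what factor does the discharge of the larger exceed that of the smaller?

11.4

Channel A: With bottom width b = 3.42 m and side slope z = 1.4: A = (b + zy)y = (3.42 + 1.4×4.68)×4.68 = 46.67 m²; P = b + 2y√(1+z²) = 3.42 + 2×4.68×1.72 = 19.52 m. Hydraulic radius R = A/P = 46.67/19.52 = 2.39 m. Q_A = (1/0.014)·46.67·2.39^(2/3)·√0.0014 = 223 m³/s.
Channel B: Flow area A = b·y = 3.77 × 1.99 = 7.502 m². Wetted perimeter P = b + 2y = 3.77 + 2×1.99 = 7.75 m. Hydraulic radius R = A/P = 7.502/7.75 = 0.968 m. Q_B = (1/0.014)·7.502·0.968^(2/3)·√0.0014 = 19.62 m³/s.
The larger discharge is 223 m³/s and the smaller is 19.62 m³/s; the ratio is 11.4.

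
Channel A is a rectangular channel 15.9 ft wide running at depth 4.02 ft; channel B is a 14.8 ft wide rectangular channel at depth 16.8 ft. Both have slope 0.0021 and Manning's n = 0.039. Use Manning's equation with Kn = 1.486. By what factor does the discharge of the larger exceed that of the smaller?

Channel A: Flow area A = b·y = 15.9 × 4.02 = 63.92 ft². Wetted perimeter P = b + 2y = 15.9 + 2×4.02 = 23.94 ft. Hydraulic radius R = A/P = 63.92/23.94 = 2.67 ft. Q_A = (1.486/0.039)·63.92·2.67^(2/3)·√0.0021 = 214.8 ft³/s.
Channel B: Flow area A = b·y = 14.8 × 16.8 = 248.6 ft². Wetted perimeter P = b + 2y = 14.8 + 2×16.8 = 48.4 ft. Hydraulic radius R = A/P = 248.6/48.4 = 5.137 ft. Q_B = (1.486/0.039)·248.6·5.137^(2/3)·√0.0021 = 1293 ft³/s.
The larger discharge is 1293 ft³/s and the smaller is 214.8 ft³/s; the ratio is 6.02.

6.02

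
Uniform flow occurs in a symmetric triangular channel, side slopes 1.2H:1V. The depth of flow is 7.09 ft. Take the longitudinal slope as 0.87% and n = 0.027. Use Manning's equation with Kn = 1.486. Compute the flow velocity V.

V = 10 ft/s

For a triangular section with side slope z = 1.2: A = zy² = 1.2×7.09² = 60.32 ft²; P = 2y√(1+z²) = 2×7.09×1.562 = 22.15 ft.
Hydraulic radius R = A/P = 60.32/22.15 = 2.723 ft.
From Manning's equation, V = (1.486/n) R^(2/3) S^(1/2) = (1.486/0.027) × 2.723^(2/3) × 0.0087^(1/2) = 10 ft/s.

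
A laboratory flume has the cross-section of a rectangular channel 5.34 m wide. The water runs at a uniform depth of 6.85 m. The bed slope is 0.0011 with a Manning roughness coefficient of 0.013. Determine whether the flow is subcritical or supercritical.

subcritical

Flow area A = b·y = 5.34 × 6.85 = 36.58 m². Wetted perimeter P = b + 2y = 5.34 + 2×6.85 = 19.04 m.
Hydraulic radius R = A/P = 36.58/19.04 = 1.921 m.
V = (1/n) R^(2/3) √S = (1/0.013) × 1.921^(2/3) × √0.0011 = 3.943 m/s. Hydraulic depth D_h = A/T = 36.58/5.34 = 6.85 m.
Froude number Fr = V/√(g·D_h) = 3.943/√(9.81×6.85) = 0.481, which is less than 1, so the flow is subcritical.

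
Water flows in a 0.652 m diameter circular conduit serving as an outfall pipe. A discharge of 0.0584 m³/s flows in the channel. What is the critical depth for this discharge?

y_c = 0.149 m

At critical depth, Q² T / (g A³) = 1, i.e. A³/T = Q²/g = 0.0584²/9.81 = 0.0003477.
Try y = 0.129 m: A³/T = 0.0001974 — low.
Try y = 0.149 m: A³/T = 0.000347 — matches.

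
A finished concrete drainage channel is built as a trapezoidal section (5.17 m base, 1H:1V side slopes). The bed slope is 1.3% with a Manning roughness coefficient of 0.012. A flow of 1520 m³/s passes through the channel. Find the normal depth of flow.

y_n = 6.4 m

Manning's equation rearranged: A R^(2/3) = nQ / (1·√S) = 0.012 × 1520 / (√0.013) = 160.
Trying y = 7.84 m: A R^(2/3) = 245.3 — over.
Trying y = 5.63 m: A R^(2/3) = 123.2 — short.
Trying y = 6.4 m: A R^(2/3) = 160.2 — ≈ 160.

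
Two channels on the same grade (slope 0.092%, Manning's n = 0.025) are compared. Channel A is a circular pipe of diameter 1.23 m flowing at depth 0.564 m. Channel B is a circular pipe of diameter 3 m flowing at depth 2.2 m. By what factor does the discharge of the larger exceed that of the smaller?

Channel A: For a circular section of diameter D = 1.23 m at depth y = 0.564 m, the central angle is θ = 2 arccos(1 − 2y/D) = 2.976 rad. Then A = (D²/8)(θ − sin θ) = 0.5315 m² and P = Dθ/2 = 1.83 m. Hydraulic radius R = A/P = 0.5315/1.83 = 0.2904 m. Q_A = (1/0.025)·0.5315·0.2904^(2/3)·√0.00092 = 0.2828 m³/s.
Channel B: For a circular section of diameter D = 3 m at depth y = 2.2 m, the central angle is θ = 2 arccos(1 − 2y/D) = 4.113 rad. Then A = (D²/8)(θ − sin θ) = 5.555 m² and P = Dθ/2 = 6.169 m. Hydraulic radius R = A/P = 5.555/6.169 = 0.9005 m. Q_B = (1/0.025)·5.555·0.9005^(2/3)·√0.00092 = 6.285 m³/s.
The larger discharge is 6.285 m³/s and the smaller is 0.2828 m³/s; the ratio is 22.2.

22.2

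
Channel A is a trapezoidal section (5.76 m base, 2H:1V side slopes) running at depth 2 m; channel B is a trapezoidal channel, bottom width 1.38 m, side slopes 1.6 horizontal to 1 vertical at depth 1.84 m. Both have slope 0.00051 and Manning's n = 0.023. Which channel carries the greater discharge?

channel A

Channel A: With bottom width b = 5.76 m and side slope z = 2: A = (b + zy)y = (5.76 + 2×2)×2 = 19.52 m²; P = b + 2y√(1+z²) = 5.76 + 2×2×2.236 = 14.7 m. Hydraulic radius R = A/P = 19.52/14.7 = 1.328 m. Q_A = (1/0.023)·19.52·1.328^(2/3)·√0.00051 = 23.15 m³/s.
Channel B: With bottom width b = 1.38 m and side slope z = 1.6: A = (b + zy)y = (1.38 + 1.6×1.84)×1.84 = 7.956 m²; P = b + 2y√(1+z²) = 1.38 + 2×1.84×1.887 = 8.323 m. Hydraulic radius R = A/P = 7.956/8.323 = 0.9559 m. Q_B = (1/0.023)·7.956·0.9559^(2/3)·√0.00051 = 7.58 m³/s.
Q_A = 23.15 m³/s vs Q_B = 7.58 m³/s, so channel A carries more.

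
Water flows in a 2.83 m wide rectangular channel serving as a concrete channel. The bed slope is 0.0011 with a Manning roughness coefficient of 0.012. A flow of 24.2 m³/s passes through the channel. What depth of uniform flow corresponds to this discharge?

y_n = 3.14 m

Manning's equation rearranged: A R^(2/3) = nQ / (1·√S) = 0.012 × 24.2 / (√0.0011) = 8.756.
Try y = 3.41 m: A R^(2/3) = 9.651 — too large.
Try y = 2.64 m: A R^(2/3) = 7.074 — too small.
Try y = 3.14 m: A R^(2/3) = 8.74 — close enough.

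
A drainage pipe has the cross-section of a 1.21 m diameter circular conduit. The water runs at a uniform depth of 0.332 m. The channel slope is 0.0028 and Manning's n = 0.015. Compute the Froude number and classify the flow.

For a circular section of diameter D = 1.21 m at depth y = 0.332 m, the central angle is θ = 2 arccos(1 − 2y/D) = 2.205 rad. Then A = (D²/8)(θ − sin θ) = 0.2562 m² and P = Dθ/2 = 1.334 m.
Hydraulic radius R = A/P = 0.2562/1.334 = 0.192 m.
V = (1/n) R^(2/3) √S = (1/0.015) × 0.192^(2/3) × √0.0028 = 1.174 m/s. Hydraulic depth D_h = A/T = 0.2562/1.08 = 0.2373 m.
Froude number Fr = V/√(g·D_h) = 1.174/√(9.81×0.2373) = 0.77, which is less than 1, so the flow is subcritical.

subcritical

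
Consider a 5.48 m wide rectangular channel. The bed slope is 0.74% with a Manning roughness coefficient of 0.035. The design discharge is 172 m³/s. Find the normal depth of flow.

y_n = 7.95 m

Manning's equation rearranged: A R^(2/3) = nQ / (1·√S) = 0.035 × 172 / (√0.0074) = 69.98.
At y = 6.19 m: A R^(2/3) = 52.02 — low.
At y = 7.95 m: A R^(2/3) = 70.02 — ≈ 69.98.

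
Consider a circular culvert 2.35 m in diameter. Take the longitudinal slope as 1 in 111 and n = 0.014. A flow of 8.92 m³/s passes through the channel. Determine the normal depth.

Manning's equation rearranged: A R^(2/3) = nQ / (1·√S) = 0.014 × 8.92 / (√0.009009) = 1.316.
At y = 0.756 m: A R^(2/3) = 0.6816 — too small.
At y = 1.34 m: A R^(2/3) = 1.888 — too large.
At y = 1.08 m: A R^(2/3) = 1.315 — matches.

y_n = 1.08 m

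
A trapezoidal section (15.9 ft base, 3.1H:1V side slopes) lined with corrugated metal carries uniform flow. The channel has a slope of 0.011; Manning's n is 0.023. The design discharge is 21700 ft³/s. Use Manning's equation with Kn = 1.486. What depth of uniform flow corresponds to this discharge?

y_n = 13.9 ft

Manning's equation rearranged: A R^(2/3) = nQ / (1.486·√S) = 0.023 × 21700 / (1.486 × √0.011) = 3202.
At y = 11.8 ft: A R^(2/3) = 2195 — too small.
At y = 15.3 ft: A R^(2/3) = 3999 — too large.
At y = 13.9 ft: A R^(2/3) = 3198 — matches.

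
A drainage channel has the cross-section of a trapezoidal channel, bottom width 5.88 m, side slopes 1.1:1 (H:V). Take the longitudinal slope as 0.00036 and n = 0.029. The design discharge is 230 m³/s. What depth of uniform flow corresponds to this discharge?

Manning's equation rearranged: A R^(2/3) = nQ / (1·√S) = 0.029 × 230 / (√0.00036) = 351.5.
Trying y = 10.4 m: A R^(2/3) = 519.3 — over.
Trying y = 7.74 m: A R^(2/3) = 274 — short.
Trying y = 8.7 m: A R^(2/3) = 351.8 — matches.

y_n = 8.7 m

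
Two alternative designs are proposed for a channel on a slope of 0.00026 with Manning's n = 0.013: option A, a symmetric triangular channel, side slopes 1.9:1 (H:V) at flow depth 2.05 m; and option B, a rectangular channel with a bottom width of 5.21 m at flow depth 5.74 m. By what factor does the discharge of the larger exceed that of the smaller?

Channel A: For a triangular section with side slope z = 1.9: A = zy² = 1.9×2.05² = 7.985 m²; P = 2y√(1+z²) = 2×2.05×2.147 = 8.803 m. Hydraulic radius R = A/P = 7.985/8.803 = 0.907 m. Q_A = (1/0.013)·7.985·0.907^(2/3)·√0.00026 = 9.28 m³/s.
Channel B: Flow area A = b·y = 5.21 × 5.74 = 29.91 m². Wetted perimeter P = b + 2y = 5.21 + 2×5.74 = 16.69 m. Hydraulic radius R = A/P = 29.91/16.69 = 1.792 m. Q_B = (1/0.013)·29.91·1.792^(2/3)·√0.00026 = 54.72 m³/s.
The larger discharge is 54.72 m³/s and the smaller is 9.28 m³/s; the ratio is 5.9.

5.9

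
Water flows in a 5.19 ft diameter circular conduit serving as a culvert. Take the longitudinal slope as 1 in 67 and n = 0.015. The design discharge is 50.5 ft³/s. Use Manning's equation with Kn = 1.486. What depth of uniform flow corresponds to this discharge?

Manning's equation rearranged: A R^(2/3) = nQ / (1.486·√S) = 0.015 × 50.5 / (1.486 × √0.01493) = 4.173.
Trying y = 1.26 ft: A R^(2/3) = 3.252 — low.
Trying y = 1.66 ft: A R^(2/3) = 5.576 — high.
Trying y = 1.43 ft: A R^(2/3) = 4.176 — close enough.

y_n = 1.43 ft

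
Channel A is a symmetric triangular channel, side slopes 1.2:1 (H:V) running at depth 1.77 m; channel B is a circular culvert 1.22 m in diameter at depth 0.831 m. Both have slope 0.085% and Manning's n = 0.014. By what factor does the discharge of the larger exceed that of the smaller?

6.8

Channel A: For a triangular section with side slope z = 1.2: A = zy² = 1.2×1.77² = 3.759 m²; P = 2y√(1+z²) = 2×1.77×1.562 = 5.53 m. Hydraulic radius R = A/P = 3.759/5.53 = 0.6799 m. Q_A = (1/0.014)·3.759·0.6799^(2/3)·√0.00085 = 6.053 m³/s.
Channel B: For a circular section of diameter D = 1.22 m at depth y = 0.831 m, the central angle is θ = 2 arccos(1 − 2y/D) = 3.883 rad. Then A = (D²/8)(θ − sin θ) = 0.8481 m² and P = Dθ/2 = 2.369 m. Hydraulic radius R = A/P = 0.8481/2.369 = 0.358 m. Q_B = (1/0.014)·0.8481·0.358^(2/3)·√0.00085 = 0.8905 m³/s.
The larger discharge is 6.053 m³/s and the smaller is 0.8905 m³/s; the ratio is 6.8.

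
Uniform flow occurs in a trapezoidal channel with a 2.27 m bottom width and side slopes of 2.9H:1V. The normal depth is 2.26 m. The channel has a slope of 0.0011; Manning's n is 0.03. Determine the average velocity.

V = 1.27 m/s

With bottom width b = 2.27 m and side slope z = 2.9: A = (b + zy)y = (2.27 + 2.9×2.26)×2.26 = 19.94 m²; P = b + 2y√(1+z²) = 2.27 + 2×2.26×3.068 = 16.14 m.
Hydraulic radius R = A/P = 19.94/16.14 = 1.236 m.
From Manning's equation, V = (1/n) R^(2/3) S^(1/2) = (1/0.03) × 1.236^(2/3) × 0.0011^(1/2) = 1.27 m/s.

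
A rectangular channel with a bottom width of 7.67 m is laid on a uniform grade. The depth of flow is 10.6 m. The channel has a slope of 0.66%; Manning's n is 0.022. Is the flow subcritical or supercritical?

Flow area A = b·y = 7.67 × 10.6 = 81.3 m². Wetted perimeter P = b + 2y = 7.67 + 2×10.6 = 28.87 m.
Hydraulic radius R = A/P = 81.3/28.87 = 2.816 m.
V = (1/n) R^(2/3) √S = (1/0.022) × 2.816^(2/3) × √0.0066 = 7.364 m/s. Hydraulic depth D_h = A/T = 81.3/7.67 = 10.6 m.
Froude number Fr = V/√(g·D_h) = 7.364/√(9.81×10.6) = 0.722, which is less than 1, so the flow is subcritical.

subcritical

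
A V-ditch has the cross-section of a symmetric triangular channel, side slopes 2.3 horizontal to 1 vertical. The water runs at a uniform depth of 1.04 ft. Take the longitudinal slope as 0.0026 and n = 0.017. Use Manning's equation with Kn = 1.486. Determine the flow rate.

For a triangular section with side slope z = 2.3: A = zy² = 2.3×1.04² = 2.488 ft²; P = 2y√(1+z²) = 2×1.04×2.508 = 5.217 ft.
Hydraulic radius R = A/P = 2.488/5.217 = 0.4769 ft.
Manning's equation: Q = (1.486/n) A R^(2/3) S^(1/2) = (1.486/0.017) × 2.488 × 0.4769^(2/3) × 0.0026^(1/2) = 6.77 ft³/s.

Q = 6.77 ft³/s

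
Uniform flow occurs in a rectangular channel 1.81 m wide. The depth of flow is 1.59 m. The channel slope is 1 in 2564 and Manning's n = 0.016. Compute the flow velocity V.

Flow area A = b·y = 1.81 × 1.59 = 2.878 m². Wetted perimeter P = b + 2y = 1.81 + 2×1.59 = 4.99 m.
Hydraulic radius R = A/P = 2.878/4.99 = 0.5767 m.
From Manning's equation, V = (1/n) R^(2/3) S^(1/2) = (1/0.016) × 0.5767^(2/3) × 0.00039^(1/2) = 0.855 m/s.

V = 0.855 m/s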